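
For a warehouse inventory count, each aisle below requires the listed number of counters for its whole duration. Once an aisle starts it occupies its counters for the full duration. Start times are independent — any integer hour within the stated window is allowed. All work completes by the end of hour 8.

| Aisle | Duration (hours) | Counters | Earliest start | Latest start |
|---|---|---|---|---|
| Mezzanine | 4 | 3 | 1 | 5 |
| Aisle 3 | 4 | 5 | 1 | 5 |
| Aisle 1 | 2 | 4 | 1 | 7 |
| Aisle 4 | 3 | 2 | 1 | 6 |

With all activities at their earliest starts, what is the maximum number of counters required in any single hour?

14

Early-start schedule: Mezzanine@1, Aisle 3@1, Aisle 1@1, Aisle 4@1.
Load per hour: hour 1: 14, hour 2: 14, hour 3: 10, hour 4: 8, hour 5: 0, hour 6: 0, hour 7: 0, hour 8: 0.
Peak is 14.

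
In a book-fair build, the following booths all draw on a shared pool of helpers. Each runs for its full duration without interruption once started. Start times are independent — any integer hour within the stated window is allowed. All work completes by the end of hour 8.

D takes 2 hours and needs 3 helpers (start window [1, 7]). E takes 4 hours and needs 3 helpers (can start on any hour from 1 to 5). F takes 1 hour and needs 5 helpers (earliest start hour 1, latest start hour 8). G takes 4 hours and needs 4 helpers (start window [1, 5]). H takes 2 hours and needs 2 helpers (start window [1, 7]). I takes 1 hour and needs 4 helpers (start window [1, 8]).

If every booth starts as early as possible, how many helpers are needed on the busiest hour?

Early-start schedule: D@1, E@1, F@1, G@1, H@1, I@1.
Load per hour: hour 1: 21, hour 2: 12, hour 3: 7, hour 4: 7, hour 5: 0, hour 6: 0, hour 7: 0, hour 8: 0.
Peak is 21.

21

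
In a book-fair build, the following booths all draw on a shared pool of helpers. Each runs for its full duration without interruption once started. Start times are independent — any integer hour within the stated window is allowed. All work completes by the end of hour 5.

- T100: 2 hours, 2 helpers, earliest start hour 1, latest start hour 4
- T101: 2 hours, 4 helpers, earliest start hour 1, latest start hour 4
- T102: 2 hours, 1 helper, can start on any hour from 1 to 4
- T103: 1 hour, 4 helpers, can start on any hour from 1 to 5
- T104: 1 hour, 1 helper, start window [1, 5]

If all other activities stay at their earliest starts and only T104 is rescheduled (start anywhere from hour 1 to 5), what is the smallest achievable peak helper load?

T104@1: h1:12  h2:7  h3:0  h4:0  h5:0 → peak 12
T104@2: h1:11  h2:8  h3:0  h4:0  h5:0 → peak 11
T104@3: h1:11  h2:7  h3:1  h4:0  h5:0 → peak 11
T104@4: h1:11  h2:7  h3:0  h4:1  h5:0 → peak 11
T104@5: h1:11  h2:7  h3:0  h4:0  h5:1 → peak 11
Best is T104@2, peak 11.

11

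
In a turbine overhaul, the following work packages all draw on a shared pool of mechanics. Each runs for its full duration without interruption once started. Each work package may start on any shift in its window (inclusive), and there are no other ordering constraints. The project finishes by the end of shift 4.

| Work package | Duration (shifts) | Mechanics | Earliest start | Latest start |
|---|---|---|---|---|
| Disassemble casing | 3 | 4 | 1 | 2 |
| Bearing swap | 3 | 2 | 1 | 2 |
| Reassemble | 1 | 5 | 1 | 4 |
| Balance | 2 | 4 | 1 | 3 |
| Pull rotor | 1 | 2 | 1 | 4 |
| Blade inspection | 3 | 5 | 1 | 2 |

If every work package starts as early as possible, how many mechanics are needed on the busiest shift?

22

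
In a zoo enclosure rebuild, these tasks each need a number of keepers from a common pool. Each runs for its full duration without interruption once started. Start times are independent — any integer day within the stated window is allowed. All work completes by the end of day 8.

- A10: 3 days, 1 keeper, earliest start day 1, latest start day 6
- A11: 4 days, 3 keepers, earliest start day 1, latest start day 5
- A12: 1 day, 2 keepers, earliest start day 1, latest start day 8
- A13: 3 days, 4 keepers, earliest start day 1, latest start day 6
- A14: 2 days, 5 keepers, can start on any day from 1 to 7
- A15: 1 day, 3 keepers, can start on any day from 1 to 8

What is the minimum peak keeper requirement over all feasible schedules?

Early-start (A10@1, A11@1, A12@1, A13@1, A14@1, A15@1) gives peak 18: d1:18  d2:13  d3:8  d4:3  d5:0  d6:0  d7:0  d8:0.
Shift A13→4, A14→7, A15→2.
Schedule A10@1, A11@1, A12@1, A13@4, A14@7, A15@2: d1:6  d2:7  d3:4  d4:7  d5:4  d6:4  d7:5  d8:5 — peak 7.

7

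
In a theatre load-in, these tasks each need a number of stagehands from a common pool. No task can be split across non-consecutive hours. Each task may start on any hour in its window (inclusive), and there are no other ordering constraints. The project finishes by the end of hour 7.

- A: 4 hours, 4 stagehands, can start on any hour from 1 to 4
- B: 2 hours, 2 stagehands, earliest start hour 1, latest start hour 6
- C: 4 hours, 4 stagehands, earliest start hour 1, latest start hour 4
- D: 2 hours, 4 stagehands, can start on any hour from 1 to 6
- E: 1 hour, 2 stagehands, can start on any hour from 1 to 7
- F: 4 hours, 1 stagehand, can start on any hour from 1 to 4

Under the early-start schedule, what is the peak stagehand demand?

17

Early-start schedule: A@1, B@1, C@1, D@1, E@1, F@1.
Load per hour: hour 1: 17, hour 2: 15, hour 3: 9, hour 4: 9, hour 5: 0, hour 6: 0, hour 7: 0.
Peak is 17.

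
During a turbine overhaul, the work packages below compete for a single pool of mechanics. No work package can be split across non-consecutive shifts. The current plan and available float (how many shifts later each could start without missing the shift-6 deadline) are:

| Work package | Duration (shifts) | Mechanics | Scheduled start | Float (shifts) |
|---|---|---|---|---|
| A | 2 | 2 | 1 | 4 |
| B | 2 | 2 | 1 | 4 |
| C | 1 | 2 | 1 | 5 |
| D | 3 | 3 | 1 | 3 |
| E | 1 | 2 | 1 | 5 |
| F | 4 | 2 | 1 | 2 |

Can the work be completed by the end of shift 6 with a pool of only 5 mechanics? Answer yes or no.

no

The minimum achievable peak is 6; 5 < 6, so no feasible schedule stays within the cap.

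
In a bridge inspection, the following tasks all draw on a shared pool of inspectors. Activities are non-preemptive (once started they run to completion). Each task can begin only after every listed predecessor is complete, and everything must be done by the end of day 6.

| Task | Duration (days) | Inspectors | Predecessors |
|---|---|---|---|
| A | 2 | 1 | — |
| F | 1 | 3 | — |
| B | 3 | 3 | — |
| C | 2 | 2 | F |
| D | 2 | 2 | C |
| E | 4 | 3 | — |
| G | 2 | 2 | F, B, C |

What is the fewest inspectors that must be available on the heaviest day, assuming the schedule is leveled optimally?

8

Early-start (A@1, F@1, B@1, C@2, D@4, E@1, G@4) gives peak 10: d1:10  d2:9  d3:8  d4:7  d5:4  d6:0.
Shift E→3.
Schedule A@1, F@1, B@1, C@2, D@4, E@3, G@4: d1:7  d2:6  d3:8  d4:7  d5:7  d6:3 — peak 8.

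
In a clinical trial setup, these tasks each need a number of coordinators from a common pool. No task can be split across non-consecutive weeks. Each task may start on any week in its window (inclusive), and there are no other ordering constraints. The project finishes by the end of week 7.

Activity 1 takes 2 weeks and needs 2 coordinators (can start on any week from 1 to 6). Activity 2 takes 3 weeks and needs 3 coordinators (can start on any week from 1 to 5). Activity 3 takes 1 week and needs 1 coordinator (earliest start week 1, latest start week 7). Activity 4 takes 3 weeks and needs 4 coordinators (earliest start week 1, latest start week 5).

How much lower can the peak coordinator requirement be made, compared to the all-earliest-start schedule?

5

Early-start peak: w1:10  w2:9  w3:7  w4:0  w5:0  w6:0  w7:0 ⇒ 10.
Leveled (Activity 1@1, Activity 2@1, Activity 3@3, Activity 4@4): w1:5  w2:5  w3:4  w4:4  w5:4  w6:4  w7:0 ⇒ 5.
Reduction 10 − 5 = 5.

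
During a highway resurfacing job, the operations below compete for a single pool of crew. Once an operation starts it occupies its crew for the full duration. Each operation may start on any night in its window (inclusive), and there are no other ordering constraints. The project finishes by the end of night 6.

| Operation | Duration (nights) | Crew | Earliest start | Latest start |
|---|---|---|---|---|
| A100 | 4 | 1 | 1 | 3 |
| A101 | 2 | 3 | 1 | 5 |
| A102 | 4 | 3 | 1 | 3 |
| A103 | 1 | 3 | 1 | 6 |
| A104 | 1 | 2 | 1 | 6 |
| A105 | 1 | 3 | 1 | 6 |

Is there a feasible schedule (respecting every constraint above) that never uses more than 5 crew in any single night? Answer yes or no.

The minimum achievable peak is 6; 5 < 6, so no feasible schedule stays within the cap.

no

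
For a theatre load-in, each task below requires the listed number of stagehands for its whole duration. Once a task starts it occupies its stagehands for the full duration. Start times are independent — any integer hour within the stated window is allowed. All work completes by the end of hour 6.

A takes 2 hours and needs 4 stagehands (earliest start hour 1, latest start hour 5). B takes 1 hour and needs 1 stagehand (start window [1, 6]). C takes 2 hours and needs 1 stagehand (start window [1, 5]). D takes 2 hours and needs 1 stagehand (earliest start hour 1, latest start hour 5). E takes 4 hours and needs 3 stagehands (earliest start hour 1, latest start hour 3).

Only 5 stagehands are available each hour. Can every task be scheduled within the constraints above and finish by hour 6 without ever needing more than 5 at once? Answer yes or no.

Schedule A@1, B@1, C@2, D@3, E@3: h1:5  h2:5  h3:5  h4:4  h5:3  h6:3 — peak 5 ≤ 5.

yes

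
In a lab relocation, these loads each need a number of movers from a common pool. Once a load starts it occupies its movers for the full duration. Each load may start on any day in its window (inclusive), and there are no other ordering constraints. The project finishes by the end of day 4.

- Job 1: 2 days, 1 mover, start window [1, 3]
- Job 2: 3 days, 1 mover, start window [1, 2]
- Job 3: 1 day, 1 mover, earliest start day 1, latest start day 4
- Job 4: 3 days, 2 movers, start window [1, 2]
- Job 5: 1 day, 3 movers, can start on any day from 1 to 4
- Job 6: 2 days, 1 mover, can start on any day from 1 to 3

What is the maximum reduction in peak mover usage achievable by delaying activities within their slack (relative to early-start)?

4

Early-start peak: d1:9  d2:5  d3:3  d4:0 ⇒ 9.
Leveled (Job 1@1, Job 2@1, Job 3@1, Job 4@1, Job 5@4, Job 6@2): d1:5  d2:5  d3:4  d4:3 ⇒ 5.
Reduction 9 − 5 = 4.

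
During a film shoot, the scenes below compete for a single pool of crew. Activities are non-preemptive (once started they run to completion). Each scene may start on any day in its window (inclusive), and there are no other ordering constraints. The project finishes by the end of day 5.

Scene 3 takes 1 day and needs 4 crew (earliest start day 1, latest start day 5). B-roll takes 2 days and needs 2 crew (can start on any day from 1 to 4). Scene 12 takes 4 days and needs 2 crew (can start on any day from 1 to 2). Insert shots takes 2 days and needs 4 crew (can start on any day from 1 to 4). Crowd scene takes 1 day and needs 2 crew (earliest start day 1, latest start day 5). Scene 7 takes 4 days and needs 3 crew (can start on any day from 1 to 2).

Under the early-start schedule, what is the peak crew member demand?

Early-start schedule: Scene 3@1, B-roll@1, Scene 12@1, Insert shots@1, Crowd scene@1, Scene 7@1.
Load per day: day 1: 17, day 2: 11, day 3: 5, day 4: 5, day 5: 0.
Peak is 17.

17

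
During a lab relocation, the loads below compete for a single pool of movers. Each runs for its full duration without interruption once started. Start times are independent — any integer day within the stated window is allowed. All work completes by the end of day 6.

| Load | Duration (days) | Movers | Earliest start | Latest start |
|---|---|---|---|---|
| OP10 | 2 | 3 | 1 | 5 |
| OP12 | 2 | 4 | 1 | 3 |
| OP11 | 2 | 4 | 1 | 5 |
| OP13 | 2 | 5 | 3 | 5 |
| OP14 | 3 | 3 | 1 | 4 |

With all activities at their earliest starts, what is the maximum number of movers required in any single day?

14

Early-start schedule: OP10@1, OP12@1, OP11@1, OP13@3, OP14@1.
Load per day: day 1: 14, day 2: 14, day 3: 8, day 4: 5, day 5: 0, day 6: 0.
Peak is 14.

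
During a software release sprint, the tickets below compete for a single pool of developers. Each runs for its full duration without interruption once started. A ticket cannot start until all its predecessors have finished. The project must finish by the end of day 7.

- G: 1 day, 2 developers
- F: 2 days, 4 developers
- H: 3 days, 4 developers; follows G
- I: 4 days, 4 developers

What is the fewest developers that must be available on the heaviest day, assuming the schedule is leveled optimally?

8

Early-start (G@1, F@1, H@2, I@1) gives peak 12: d1:10  d2:12  d3:8  d4:8  d5:0  d6:0  d7:0.
Shift I→3.
Schedule G@1, F@1, H@2, I@3: d1:6  d2:8  d3:8  d4:8  d5:4  d6:4  d7:0 — peak 8.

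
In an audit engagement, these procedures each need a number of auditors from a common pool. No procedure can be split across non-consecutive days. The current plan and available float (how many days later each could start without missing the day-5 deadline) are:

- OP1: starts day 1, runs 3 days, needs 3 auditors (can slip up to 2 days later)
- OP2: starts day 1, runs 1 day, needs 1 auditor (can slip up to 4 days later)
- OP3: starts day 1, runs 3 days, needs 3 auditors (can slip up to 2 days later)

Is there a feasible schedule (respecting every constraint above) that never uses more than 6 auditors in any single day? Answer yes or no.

Schedule OP1@1, OP2@1, OP3@2: d1:4  d2:6  d3:6  d4:3  d5:0 — peak 6 ≤ 6.

yes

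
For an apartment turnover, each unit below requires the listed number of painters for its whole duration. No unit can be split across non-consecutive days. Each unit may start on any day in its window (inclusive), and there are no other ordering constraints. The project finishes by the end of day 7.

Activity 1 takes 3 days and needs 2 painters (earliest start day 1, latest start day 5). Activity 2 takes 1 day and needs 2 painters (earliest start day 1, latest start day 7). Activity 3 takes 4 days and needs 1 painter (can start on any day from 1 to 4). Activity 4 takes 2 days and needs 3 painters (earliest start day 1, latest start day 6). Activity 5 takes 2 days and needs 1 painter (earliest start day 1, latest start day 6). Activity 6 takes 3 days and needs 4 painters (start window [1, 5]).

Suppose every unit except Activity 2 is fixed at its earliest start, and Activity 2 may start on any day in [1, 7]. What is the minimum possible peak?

11

Activity 2@1: d1:13  d2:11  d3:7  d4:1  d5:0  d6:0  d7:0 → peak 13
Activity 2@2: d1:11  d2:13  d3:7  d4:1  d5:0  d6:0  d7:0 → peak 13
Activity 2@3: d1:11  d2:11  d3:9  d4:1  d5:0  d6:0  d7:0 → peak 11
Activity 2@4: d1:11  d2:11  d3:7  d4:3  d5:0  d6:0  d7:0 → peak 11
Activity 2@5: d1:11  d2:11  d3:7  d4:1  d5:2  d6:0  d7:0 → peak 11
Activity 2@6: d1:11  d2:11  d3:7  d4:1  d5:0  d6:2  d7:0 → peak 11
Activity 2@7: d1:11  d2:11  d3:7  d4:1  d5:0  d6:0  d7:2 → peak 11
Best is Activity 2@3, peak 11.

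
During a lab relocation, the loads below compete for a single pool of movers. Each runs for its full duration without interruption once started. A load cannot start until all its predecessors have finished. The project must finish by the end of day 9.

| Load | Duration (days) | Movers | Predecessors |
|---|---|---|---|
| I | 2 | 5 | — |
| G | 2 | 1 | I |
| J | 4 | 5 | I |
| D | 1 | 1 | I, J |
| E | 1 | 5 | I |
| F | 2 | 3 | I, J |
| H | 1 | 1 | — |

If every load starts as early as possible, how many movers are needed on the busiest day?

11

Early-start schedule: I@1, G@3, J@3, D@7, E@3, F@7, H@1.
Load per day: day 1: 6, day 2: 5, day 3: 11, day 4: 6, day 5: 5, day 6: 5, day 7: 4, day 8: 3, day 9: 0.
Peak is 11.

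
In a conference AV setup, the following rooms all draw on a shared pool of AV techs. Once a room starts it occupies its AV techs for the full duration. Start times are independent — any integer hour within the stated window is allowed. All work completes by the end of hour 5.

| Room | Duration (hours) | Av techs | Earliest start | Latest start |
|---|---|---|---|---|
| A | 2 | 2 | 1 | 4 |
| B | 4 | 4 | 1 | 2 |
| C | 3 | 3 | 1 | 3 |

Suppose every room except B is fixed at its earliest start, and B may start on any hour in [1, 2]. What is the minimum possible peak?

B@1: h1:9  h2:9  h3:7  h4:4  h5:0 → peak 9
B@2: h1:5  h2:9  h3:7  h4:4  h5:4 → peak 9
Best is B@1, peak 9.

9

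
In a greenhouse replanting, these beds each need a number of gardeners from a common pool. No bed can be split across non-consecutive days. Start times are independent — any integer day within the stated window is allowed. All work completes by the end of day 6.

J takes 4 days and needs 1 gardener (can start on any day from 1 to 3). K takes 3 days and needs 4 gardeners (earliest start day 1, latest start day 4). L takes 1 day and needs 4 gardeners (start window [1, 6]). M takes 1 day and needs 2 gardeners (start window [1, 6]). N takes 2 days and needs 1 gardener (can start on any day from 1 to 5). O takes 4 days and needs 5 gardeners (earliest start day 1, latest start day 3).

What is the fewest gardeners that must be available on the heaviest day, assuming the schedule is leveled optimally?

10

Early-start (J@1, K@1, L@1, M@1, N@1, O@1) gives peak 17: d1:17  d2:11  d3:10  d4:6  d5:0  d6:0.
Shift M→2, O→3.
Schedule J@1, K@1, L@1, M@2, N@1, O@3: d1:10  d2:8  d3:10  d4:6  d5:5  d6:5 — peak 10.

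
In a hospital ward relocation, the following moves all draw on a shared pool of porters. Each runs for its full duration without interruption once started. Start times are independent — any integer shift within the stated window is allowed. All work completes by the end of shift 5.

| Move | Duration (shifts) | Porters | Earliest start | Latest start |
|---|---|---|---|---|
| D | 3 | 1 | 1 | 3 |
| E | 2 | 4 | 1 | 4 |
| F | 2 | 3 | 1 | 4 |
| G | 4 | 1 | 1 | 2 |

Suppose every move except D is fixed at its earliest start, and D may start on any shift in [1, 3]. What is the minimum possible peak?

D@1: s1:9  s2:9  s3:2  s4:1  s5:0 → peak 9
D@2: s1:8  s2:9  s3:2  s4:2  s5:0 → peak 9
D@3: s1:8  s2:8  s3:2  s4:2  s5:1 → peak 8
Best is D@3, peak 8.

8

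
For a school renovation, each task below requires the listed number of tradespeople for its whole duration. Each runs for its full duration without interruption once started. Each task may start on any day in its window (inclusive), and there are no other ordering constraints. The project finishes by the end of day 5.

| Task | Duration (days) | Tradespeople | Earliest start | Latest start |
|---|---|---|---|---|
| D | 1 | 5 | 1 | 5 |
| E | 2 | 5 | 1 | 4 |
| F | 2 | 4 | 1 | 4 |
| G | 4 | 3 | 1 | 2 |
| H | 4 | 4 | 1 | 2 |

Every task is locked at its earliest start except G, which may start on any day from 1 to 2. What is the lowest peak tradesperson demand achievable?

18

G@1: d1:21  d2:16  d3:7  d4:7  d5:0 → peak 21
G@2: d1:18  d2:16  d3:7  d4:7  d5:3 → peak 18
Best is G@2, peak 18.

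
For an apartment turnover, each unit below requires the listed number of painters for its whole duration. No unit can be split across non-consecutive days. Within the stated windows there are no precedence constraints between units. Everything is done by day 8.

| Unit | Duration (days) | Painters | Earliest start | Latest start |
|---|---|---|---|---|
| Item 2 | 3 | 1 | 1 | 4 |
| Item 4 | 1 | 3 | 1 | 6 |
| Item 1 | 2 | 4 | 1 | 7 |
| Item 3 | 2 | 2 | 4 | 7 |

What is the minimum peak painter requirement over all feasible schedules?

Early-start (Item 2@1, Item 4@1, Item 1@1, Item 3@4) gives peak 8: d1:8  d2:5  d3:1  d4:2  d5:2  d6:0  d7:0  d8:0.
Shift Item 1→4, Item 3→6.
Schedule Item 2@1, Item 4@1, Item 1@4, Item 3@6: d1:4  d2:1  d3:1  d4:4  d5:4  d6:2  d7:2  d8:0 — peak 4.

4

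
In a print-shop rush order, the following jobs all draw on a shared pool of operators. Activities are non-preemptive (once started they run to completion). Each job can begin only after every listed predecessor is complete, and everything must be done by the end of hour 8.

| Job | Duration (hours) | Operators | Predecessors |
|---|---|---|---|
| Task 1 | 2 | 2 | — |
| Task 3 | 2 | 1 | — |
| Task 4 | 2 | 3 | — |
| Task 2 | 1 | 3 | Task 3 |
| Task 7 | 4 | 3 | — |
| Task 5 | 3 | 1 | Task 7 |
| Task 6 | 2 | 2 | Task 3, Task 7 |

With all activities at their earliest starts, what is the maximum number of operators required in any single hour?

Early-start schedule: Task 1@1, Task 3@1, Task 4@1, Task 2@3, Task 7@1, Task 5@5, Task 6@5.
Load per hour: hour 1: 9, hour 2: 9, hour 3: 6, hour 4: 3, hour 5: 3, hour 6: 3, hour 7: 1, hour 8: 0.
Peak is 9.

9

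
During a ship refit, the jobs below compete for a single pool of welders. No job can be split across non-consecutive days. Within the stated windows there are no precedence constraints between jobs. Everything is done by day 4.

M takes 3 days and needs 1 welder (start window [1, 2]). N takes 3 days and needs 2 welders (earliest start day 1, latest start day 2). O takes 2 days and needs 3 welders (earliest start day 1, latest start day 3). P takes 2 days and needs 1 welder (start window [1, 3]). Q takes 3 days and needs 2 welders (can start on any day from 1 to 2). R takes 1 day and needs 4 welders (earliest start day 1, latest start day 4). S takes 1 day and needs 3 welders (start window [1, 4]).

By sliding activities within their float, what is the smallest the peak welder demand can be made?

8

Early-start (M@1, N@1, O@1, P@1, Q@1, R@1, S@1) gives peak 16: d1:16  d2:9  d3:5  d4:0.
Shift P→3, R→4, S→4.
Schedule M@1, N@1, O@1, P@3, Q@1, R@4, S@4: d1:8  d2:8  d3:6  d4:8 — peak 8.
Total welder-days = 30 over 4 days ⇒ peak ≥ ⌈30/4⌉ = 8, so 8 is optimal.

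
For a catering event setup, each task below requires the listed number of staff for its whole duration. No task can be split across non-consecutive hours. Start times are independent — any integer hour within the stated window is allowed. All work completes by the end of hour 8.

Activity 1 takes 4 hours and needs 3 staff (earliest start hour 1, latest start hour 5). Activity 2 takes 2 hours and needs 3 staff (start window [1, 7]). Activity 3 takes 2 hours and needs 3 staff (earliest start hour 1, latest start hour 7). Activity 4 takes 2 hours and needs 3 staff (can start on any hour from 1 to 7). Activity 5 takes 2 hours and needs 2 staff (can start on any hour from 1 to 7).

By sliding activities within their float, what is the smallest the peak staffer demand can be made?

Early-start (Activity 1@1, Activity 2@1, Activity 3@1, Activity 4@1, Activity 5@1) gives peak 14: h1:14  h2:14  h3:3  h4:3  h5:0  h6:0  h7:0  h8:0.
Shift Activity 3→3, Activity 4→5, Activity 5→5.
Schedule Activity 1@1, Activity 2@1, Activity 3@3, Activity 4@5, Activity 5@5: h1:6  h2:6  h3:6  h4:6  h5:5  h6:5  h7:0  h8:0 — peak 6.

6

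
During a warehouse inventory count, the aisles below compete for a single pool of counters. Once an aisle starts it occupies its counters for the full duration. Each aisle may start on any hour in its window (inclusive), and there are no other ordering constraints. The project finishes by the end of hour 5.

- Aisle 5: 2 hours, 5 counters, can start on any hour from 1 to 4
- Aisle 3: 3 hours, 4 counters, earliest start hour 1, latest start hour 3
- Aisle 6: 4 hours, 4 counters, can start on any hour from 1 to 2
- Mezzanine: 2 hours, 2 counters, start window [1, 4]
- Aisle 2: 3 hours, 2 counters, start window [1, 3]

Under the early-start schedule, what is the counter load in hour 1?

17

At early start, hour 1 has: Aisle 5, Aisle 3, Aisle 6, Mezzanine, Aisle 2.
Demand: 5 + 4 + 4 + 2 + 2 = 17.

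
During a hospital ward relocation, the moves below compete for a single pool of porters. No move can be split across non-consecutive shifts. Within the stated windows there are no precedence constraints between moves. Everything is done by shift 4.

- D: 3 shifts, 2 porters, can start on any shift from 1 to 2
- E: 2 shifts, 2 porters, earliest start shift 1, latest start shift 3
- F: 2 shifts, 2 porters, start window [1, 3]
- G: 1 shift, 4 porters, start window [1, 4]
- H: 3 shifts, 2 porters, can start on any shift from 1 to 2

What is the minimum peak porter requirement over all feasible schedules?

Early-start (D@1, E@1, F@1, G@1, H@1) gives peak 12: s1:12  s2:8  s3:4  s4:0.
Shift F→3, G→4.
Schedule D@1, E@1, F@3, G@4, H@1: s1:6  s2:6  s3:6  s4:6 — peak 6.
Total porter-shifts = 24 over 4 shifts ⇒ peak ≥ ⌈24/4⌉ = 6, so 6 is optimal.

6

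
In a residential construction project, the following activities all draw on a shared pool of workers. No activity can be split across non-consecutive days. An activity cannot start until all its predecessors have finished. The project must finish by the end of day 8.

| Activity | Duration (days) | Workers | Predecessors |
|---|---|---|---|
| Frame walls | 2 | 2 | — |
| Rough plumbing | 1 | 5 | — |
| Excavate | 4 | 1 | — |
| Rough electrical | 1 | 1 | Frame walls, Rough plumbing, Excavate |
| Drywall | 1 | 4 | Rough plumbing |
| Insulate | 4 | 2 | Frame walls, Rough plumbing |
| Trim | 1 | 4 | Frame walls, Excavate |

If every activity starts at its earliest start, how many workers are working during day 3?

At early start, day 3 has: Excavate, Insulate.
Demand: 1 + 2 = 3.

3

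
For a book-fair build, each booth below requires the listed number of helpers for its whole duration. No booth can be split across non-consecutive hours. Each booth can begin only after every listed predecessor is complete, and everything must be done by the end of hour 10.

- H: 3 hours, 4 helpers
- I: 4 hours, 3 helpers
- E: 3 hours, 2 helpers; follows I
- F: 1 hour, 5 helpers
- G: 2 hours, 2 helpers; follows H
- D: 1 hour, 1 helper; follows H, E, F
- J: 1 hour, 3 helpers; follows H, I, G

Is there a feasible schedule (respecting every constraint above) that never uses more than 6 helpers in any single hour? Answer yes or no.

no

The minimum achievable peak is 7; 6 < 7, so no feasible schedule stays within the cap.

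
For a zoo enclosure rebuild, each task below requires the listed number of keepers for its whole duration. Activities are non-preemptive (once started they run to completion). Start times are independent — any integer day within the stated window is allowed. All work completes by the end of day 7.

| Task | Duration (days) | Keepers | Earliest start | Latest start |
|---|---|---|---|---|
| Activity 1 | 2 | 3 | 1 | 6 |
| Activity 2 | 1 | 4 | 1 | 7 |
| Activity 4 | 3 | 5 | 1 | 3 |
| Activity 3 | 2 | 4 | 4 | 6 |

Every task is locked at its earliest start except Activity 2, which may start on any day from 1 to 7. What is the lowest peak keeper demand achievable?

8

Activity 2@1: d1:12  d2:8  d3:5  d4:4  d5:4  d6:0  d7:0 → peak 12
Activity 2@2: d1:8  d2:12  d3:5  d4:4  d5:4  d6:0  d7:0 → peak 12
Activity 2@3: d1:8  d2:8  d3:9  d4:4  d5:4  d6:0  d7:0 → peak 9
Activity 2@4: d1:8  d2:8  d3:5  d4:8  d5:4  d6:0  d7:0 → peak 8
Activity 2@5: d1:8  d2:8  d3:5  d4:4  d5:8  d6:0  d7:0 → peak 8
Activity 2@6: d1:8  d2:8  d3:5  d4:4  d5:4  d6:4  d7:0 → peak 8
Activity 2@7: d1:8  d2:8  d3:5  d4:4  d5:4  d6:0  d7:4 → peak 8
Best is Activity 2@4, peak 8.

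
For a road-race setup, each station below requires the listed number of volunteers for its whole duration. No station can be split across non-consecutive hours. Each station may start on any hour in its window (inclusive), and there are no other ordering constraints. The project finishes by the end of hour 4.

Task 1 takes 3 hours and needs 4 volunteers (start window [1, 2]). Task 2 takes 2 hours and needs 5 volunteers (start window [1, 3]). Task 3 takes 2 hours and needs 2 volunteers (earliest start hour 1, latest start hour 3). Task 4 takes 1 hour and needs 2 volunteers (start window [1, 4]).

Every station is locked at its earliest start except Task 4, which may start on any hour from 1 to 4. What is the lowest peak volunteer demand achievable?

11

Task 4@1: h1:13  h2:11  h3:4  h4:0 → peak 13
Task 4@2: h1:11  h2:13  h3:4  h4:0 → peak 13
Task 4@3: h1:11  h2:11  h3:6  h4:0 → peak 11
Task 4@4: h1:11  h2:11  h3:4  h4:2 → peak 11
Best is Task 4@3, peak 11.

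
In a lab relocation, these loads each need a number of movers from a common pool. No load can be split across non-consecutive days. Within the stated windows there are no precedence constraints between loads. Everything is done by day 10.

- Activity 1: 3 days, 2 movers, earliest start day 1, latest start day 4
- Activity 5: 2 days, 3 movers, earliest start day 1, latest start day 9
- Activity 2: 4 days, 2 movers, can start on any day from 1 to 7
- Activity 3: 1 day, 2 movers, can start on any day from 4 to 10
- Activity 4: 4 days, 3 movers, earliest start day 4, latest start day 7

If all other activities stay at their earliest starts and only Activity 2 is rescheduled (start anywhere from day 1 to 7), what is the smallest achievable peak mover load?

5

Activity 2@1: d1:7  d2:7  d3:4  d4:7  d5:3  d6:3  d7:3  d8:0  d9:0  d10:0 → peak 7
Activity 2@2: d1:5  d2:7  d3:4  d4:7  d5:5  d6:3  d7:3  d8:0  d9:0  d10:0 → peak 7
Activity 2@3: d1:5  d2:5  d3:4  d4:7  d5:5  d6:5  d7:3  d8:0  d9:0  d10:0 → peak 7
Activity 2@4: d1:5  d2:5  d3:2  d4:7  d5:5  d6:5  d7:5  d8:0  d9:0  d10:0 → peak 7
Activity 2@5: d1:5  d2:5  d3:2  d4:5  d5:5  d6:5  d7:5  d8:2  d9:0  d10:0 → peak 5
Activity 2@6: d1:5  d2:5  d3:2  d4:5  d5:3  d6:5  d7:5  d8:2  d9:2  d10:0 → peak 5
Activity 2@7: d1:5  d2:5  d3:2  d4:5  d5:3  d6:3  d7:5  d8:2  d9:2  d10:2 → peak 5
Best is Activity 2@5, peak 5.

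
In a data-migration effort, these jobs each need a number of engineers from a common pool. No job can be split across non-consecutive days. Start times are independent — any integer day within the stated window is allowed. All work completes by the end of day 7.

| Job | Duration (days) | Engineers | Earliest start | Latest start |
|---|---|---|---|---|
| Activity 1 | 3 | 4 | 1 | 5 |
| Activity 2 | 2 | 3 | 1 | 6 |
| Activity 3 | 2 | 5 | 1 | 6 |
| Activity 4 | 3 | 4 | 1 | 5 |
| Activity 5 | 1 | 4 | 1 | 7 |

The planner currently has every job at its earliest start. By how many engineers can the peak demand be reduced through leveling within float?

12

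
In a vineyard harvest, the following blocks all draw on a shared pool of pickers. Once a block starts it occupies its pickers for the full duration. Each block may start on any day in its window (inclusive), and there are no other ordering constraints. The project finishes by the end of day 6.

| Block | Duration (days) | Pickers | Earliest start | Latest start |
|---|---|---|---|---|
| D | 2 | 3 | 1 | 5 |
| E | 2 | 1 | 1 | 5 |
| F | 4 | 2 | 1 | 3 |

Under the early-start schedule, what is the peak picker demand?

6

Early-start schedule: D@1, E@1, F@1.
Load per day: day 1: 6, day 2: 6, day 3: 2, day 4: 2, day 5: 0, day 6: 0.
Peak is 6.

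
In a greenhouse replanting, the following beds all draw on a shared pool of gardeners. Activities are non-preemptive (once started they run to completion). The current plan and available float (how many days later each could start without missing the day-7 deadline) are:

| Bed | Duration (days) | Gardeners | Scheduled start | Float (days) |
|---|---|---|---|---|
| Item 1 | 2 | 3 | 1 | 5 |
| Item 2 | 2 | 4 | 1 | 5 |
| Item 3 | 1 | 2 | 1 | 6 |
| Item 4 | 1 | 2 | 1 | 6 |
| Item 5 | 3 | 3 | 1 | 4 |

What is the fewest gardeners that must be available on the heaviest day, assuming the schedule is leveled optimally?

5

Early-start (Item 1@1, Item 2@1, Item 3@1, Item 4@1, Item 5@1) gives peak 14: d1:14  d2:10  d3:3  d4:0  d5:0  d6:0  d7:0.
Shift Item 2→3, Item 4→2, Item 5→5.
Schedule Item 1@1, Item 2@3, Item 3@1, Item 4@2, Item 5@5: d1:5  d2:5  d3:4  d4:4  d5:3  d6:3  d7:3 — peak 5.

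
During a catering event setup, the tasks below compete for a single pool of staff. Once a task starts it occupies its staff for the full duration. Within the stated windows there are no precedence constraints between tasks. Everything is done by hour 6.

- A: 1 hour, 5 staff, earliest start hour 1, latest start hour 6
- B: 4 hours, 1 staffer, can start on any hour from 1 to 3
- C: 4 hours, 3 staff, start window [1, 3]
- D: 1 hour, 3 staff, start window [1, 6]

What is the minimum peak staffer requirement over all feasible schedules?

Early-start (A@1, B@1, C@1, D@1) gives peak 12: h1:12  h2:4  h3:4  h4:4  h5:0  h6:0.
Shift B→2, C→2, D→6.
Schedule A@1, B@2, C@2, D@6: h1:5  h2:4  h3:4  h4:4  h5:4  h6:3 — peak 5.

5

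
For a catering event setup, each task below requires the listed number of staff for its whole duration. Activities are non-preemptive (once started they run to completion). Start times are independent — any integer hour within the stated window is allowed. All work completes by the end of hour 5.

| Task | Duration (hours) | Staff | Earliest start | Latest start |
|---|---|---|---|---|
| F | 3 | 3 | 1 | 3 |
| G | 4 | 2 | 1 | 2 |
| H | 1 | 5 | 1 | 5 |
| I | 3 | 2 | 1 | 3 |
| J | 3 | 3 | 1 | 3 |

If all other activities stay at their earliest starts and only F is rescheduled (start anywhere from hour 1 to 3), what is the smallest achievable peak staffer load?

12

F@1: h1:15  h2:10  h3:10  h4:2  h5:0 → peak 15
F@2: h1:12  h2:10  h3:10  h4:5  h5:0 → peak 12
F@3: h1:12  h2:7  h3:10  h4:5  h5:3 → peak 12
Best is F@2, peak 12.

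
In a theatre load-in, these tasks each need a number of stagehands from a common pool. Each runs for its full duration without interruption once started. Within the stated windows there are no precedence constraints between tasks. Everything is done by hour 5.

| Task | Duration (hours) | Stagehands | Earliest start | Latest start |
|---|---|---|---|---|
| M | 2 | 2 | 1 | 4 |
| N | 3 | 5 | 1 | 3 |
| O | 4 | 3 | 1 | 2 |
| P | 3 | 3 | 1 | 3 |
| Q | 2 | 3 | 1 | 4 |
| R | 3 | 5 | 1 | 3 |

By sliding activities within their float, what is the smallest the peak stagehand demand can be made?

16

Early-start (M@1, N@1, O@1, P@1, Q@1, R@1) gives peak 21: h1:21  h2:21  h3:16  h4:3  h5:0.
Shift R→3.
Schedule M@1, N@1, O@1, P@1, Q@1, R@3: h1:16  h2:16  h3:16  h4:8  h5:5 — peak 16.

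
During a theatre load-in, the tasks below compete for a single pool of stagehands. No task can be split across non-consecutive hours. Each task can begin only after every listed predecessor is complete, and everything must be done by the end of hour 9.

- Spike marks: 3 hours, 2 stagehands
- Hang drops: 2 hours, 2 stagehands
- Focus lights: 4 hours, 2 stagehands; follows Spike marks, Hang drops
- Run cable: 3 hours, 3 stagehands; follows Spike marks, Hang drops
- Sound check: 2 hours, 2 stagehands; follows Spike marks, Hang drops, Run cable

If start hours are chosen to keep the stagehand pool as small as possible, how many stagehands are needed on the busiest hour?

Schedule Spike marks@1, Hang drops@1, Focus lights@4, Run cable@4, Sound check@7: h1:4  h2:4  h3:2  h4:5  h5:5  h6:5  h7:4  h8:2  h9:0 — peak 5.

5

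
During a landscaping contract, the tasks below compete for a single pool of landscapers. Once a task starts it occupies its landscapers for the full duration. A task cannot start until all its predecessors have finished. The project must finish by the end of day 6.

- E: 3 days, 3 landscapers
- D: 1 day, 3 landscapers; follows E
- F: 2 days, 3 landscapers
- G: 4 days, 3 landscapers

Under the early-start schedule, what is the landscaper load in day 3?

At early start, day 3 has: E, G.
Demand: 3 + 3 = 6.

6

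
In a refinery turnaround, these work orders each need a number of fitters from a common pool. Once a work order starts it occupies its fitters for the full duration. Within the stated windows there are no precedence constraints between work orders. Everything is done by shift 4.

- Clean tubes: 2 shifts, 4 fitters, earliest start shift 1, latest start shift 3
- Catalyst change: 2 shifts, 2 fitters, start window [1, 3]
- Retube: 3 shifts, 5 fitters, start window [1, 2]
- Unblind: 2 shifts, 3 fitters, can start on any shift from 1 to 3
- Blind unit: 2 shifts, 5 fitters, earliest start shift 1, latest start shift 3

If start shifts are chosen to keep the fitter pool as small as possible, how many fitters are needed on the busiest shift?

Early-start (Clean tubes@1, Catalyst change@1, Retube@1, Unblind@1, Blind unit@1) gives peak 19: s1:19  s2:19  s3:5  s4:0.
Shift Catalyst change→3, Blind unit→3.
Schedule Clean tubes@1, Catalyst change@3, Retube@1, Unblind@1, Blind unit@3: s1:12  s2:12  s3:12  s4:7 — peak 12.

12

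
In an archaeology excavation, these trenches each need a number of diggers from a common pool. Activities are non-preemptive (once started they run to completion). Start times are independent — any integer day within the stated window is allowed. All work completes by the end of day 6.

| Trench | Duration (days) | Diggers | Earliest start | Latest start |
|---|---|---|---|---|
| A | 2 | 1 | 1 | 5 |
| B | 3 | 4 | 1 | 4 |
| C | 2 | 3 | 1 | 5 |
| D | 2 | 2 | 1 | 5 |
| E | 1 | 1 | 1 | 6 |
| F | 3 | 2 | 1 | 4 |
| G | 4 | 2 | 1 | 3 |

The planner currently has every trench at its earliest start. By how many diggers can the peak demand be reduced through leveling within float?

Early-start peak: d1:15  d2:14  d3:8  d4:2  d5:0  d6:0 ⇒ 15.
Leveled (A@1, B@1, C@4, D@1, E@3, F@4, G@3): d1:7  d2:7  d3:7  d4:7  d5:7  d6:4 ⇒ 7.
Reduction 15 − 7 = 8.

8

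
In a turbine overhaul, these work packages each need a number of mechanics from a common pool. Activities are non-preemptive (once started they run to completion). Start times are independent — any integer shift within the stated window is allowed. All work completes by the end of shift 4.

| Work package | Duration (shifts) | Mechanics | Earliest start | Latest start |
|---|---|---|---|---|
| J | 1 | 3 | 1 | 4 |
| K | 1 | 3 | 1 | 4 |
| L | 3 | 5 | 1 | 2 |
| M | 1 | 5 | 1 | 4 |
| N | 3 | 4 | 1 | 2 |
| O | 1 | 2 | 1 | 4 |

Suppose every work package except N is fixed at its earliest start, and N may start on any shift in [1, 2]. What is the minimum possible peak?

18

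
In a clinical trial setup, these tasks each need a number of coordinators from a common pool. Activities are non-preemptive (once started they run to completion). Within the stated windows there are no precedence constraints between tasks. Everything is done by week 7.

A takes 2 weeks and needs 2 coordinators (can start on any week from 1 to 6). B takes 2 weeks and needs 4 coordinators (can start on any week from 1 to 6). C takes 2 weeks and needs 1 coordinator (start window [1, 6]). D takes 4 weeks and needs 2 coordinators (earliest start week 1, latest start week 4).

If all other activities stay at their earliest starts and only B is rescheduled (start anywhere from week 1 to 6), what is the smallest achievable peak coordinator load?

5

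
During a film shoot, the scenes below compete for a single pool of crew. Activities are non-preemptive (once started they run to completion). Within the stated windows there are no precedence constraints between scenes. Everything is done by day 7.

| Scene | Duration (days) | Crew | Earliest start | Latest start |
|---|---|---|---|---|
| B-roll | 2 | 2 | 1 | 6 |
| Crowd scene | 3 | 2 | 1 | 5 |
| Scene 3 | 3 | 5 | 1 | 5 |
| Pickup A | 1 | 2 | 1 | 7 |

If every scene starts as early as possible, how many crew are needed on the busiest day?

11

Early-start schedule: B-roll@1, Crowd scene@1, Scene 3@1, Pickup A@1.
Load per day: day 1: 11, day 2: 9, day 3: 7, day 4: 0, day 5: 0, day 6: 0, day 7: 0.
Peak is 11.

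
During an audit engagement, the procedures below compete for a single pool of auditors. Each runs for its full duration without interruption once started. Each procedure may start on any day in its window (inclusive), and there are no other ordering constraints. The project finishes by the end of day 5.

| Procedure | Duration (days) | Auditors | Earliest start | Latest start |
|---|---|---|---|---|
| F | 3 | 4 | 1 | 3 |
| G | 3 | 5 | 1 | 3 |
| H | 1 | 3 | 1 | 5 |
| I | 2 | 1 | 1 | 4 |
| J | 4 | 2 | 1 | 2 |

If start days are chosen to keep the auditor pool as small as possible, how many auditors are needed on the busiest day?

Early-start (F@1, G@1, H@1, I@1, J@1) gives peak 15: d1:15  d2:12  d3:11  d4:2  d5:0.
Shift H→4, I→4.
Schedule F@1, G@1, H@4, I@4, J@1: d1:11  d2:11  d3:11  d4:6  d5:1 — peak 11.

11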